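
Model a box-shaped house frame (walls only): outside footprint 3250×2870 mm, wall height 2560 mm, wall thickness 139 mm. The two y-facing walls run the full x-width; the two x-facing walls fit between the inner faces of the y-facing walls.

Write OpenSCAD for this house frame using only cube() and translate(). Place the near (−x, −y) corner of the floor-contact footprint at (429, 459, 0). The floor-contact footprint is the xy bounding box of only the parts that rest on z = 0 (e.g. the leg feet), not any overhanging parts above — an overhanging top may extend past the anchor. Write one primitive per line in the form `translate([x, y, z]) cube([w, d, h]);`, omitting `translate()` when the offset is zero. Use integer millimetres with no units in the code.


translate([429, 459, 0]) cube([3250, 139, 2560]);
translate([429, 3190, 0]) cube([3250, 139, 2560]);
translate([429, 598, 0]) cube([139, 2592, 2560]);
translate([3540, 598, 0]) cube([139, 2592, 2560]);


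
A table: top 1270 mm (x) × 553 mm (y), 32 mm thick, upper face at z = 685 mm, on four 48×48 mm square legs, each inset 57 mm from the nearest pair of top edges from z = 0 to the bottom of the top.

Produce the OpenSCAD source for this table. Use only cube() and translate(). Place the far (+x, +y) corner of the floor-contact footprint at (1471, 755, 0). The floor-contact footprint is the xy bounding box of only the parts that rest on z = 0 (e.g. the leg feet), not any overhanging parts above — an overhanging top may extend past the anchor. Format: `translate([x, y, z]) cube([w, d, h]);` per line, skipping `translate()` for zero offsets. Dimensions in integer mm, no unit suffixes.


// leg_h = 685 - 32 = 653
translate([258, 259, 653]) cube([1270, 553, 32]);
translate([315, 316, 0]) cube([48, 48, 653]);
translate([1423, 316, 0]) cube([48, 48, 653]);
translate([315, 707, 0]) cube([48, 48, 653]);
translate([1423, 707, 0]) cube([48, 48, 653]);


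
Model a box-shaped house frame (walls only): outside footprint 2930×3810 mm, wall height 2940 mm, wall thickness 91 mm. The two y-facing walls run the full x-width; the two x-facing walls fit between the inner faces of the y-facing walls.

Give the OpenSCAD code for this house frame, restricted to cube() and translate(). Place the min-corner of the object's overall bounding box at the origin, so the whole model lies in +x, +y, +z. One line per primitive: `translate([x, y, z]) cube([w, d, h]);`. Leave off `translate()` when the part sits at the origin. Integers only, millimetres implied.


cube([2930, 91, 2940]);
translate([0, 3719, 0]) cube([2930, 91, 2940]);
translate([0, 91, 0]) cube([91, 3628, 2940]);
translate([2839, 91, 0]) cube([91, 3628, 2940]);


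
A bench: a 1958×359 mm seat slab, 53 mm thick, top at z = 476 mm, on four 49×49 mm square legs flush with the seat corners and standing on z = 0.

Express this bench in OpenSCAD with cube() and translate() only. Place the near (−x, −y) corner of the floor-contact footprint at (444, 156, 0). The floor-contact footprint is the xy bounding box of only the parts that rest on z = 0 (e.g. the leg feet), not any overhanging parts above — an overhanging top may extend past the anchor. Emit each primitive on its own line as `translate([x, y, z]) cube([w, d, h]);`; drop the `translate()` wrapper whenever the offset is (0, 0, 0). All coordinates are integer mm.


// leg_h = 476 − 53 = 423
translate([444, 156, 423]) cube([1958, 359, 53]);
translate([444, 156, 0]) cube([49, 49, 423]);
translate([444, 466, 0]) cube([49, 49, 423]);
translate([2353, 156, 0]) cube([49, 49, 423]);
translate([2353, 466, 0]) cube([49, 49, 423]);


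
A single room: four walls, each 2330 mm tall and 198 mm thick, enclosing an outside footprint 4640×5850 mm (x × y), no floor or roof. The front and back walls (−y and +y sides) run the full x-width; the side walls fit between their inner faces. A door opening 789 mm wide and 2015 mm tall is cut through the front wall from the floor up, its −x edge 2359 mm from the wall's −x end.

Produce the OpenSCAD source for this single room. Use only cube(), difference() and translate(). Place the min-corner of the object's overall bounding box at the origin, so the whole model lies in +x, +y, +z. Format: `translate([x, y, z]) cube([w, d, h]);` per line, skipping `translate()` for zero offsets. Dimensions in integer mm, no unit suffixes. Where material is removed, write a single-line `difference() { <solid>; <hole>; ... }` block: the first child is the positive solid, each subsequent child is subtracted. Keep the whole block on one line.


difference() { cube([4640, 198, 2330]); translate([2359, 0, 0]) cube([789, 198, 2015]); }
translate([0, 5652, 0]) cube([4640, 198, 2330]);
translate([0, 198, 0]) cube([198, 5454, 2330]);
translate([4442, 198, 0]) cube([198, 5454, 2330]);


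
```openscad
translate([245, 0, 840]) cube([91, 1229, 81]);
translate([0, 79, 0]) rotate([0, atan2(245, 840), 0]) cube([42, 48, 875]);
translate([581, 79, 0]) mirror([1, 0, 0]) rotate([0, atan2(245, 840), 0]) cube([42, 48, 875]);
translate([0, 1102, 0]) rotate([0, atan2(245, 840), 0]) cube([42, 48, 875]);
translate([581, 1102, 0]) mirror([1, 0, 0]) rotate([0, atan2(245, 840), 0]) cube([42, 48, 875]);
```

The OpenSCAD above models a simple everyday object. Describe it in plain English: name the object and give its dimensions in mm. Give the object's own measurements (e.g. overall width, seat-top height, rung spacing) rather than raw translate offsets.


A sawhorse. A 91×1229×81 mm beam (x, y, z) sits on two A-frame leg pairs. Each pair is two raked legs of 42×48 mm section (48 mm along y) splaying symmetrically in x. Each leg rises 840 mm vertically over 245 mm of horizontal reach and is 875 mm long along its own axis. Every leg's outer bottom edge rests on the floor and its outer top edge meets a bottom edge of the beam — the left legs (tilting toward +x) meet the beam's −x bottom edge, the right legs (their mirror images, tilting toward −x) meet its +x bottom edge — so the leg tops tuck under the beam, the beam's underside is 840 mm above the floor, and the feet are 581 mm apart outside-to-outside with the beam centred between them. The two leg pairs are set in 79 mm from either end of the beam.


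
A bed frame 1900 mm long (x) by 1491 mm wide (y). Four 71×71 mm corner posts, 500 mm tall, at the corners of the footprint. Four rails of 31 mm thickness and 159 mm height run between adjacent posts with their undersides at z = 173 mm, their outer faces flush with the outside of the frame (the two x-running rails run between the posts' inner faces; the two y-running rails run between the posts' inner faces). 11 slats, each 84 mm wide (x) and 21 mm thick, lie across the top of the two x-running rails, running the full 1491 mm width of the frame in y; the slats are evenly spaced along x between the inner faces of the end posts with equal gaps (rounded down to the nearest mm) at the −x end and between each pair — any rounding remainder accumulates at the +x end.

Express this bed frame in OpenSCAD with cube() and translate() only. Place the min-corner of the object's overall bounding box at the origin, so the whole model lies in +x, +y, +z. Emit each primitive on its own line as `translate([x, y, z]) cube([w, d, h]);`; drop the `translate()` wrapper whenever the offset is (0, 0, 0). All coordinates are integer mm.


cube([71, 71, 500]);
translate([0, 1420, 0]) cube([71, 71, 500]);
translate([1829, 0, 0]) cube([71, 71, 500]);
translate([1829, 1420, 0]) cube([71, 71, 500]);
translate([71, 0, 173]) cube([1758, 31, 159]);
translate([71, 1460, 173]) cube([1758, 31, 159]);
translate([0, 71, 173]) cube([31, 1349, 159]);
translate([1869, 71, 173]) cube([31, 1349, 159]);
translate([140, 0, 332]) cube([84, 1491, 21]);
translate([293, 0, 332]) cube([84, 1491, 21]);
translate([446, 0, 332]) cube([84, 1491, 21]);
translate([599, 0, 332]) cube([84, 1491, 21]);
translate([752, 0, 332]) cube([84, 1491, 21]);
translate([905, 0, 332]) cube([84, 1491, 21]);
translate([1058, 0, 332]) cube([84, 1491, 21]);
translate([1211, 0, 332]) cube([84, 1491, 21]);
translate([1364, 0, 332]) cube([84, 1491, 21]);
translate([1517, 0, 332]) cube([84, 1491, 21]);
translate([1670, 0, 332]) cube([84, 1491, 21]);


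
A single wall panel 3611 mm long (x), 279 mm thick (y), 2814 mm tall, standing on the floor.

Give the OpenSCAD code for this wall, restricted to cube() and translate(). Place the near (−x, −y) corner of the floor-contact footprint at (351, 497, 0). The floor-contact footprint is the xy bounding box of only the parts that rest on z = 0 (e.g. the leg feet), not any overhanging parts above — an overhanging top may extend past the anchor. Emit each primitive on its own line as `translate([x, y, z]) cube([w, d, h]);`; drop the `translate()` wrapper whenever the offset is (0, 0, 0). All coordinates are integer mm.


translate([351, 497, 0]) cube([3611, 279, 2814]);


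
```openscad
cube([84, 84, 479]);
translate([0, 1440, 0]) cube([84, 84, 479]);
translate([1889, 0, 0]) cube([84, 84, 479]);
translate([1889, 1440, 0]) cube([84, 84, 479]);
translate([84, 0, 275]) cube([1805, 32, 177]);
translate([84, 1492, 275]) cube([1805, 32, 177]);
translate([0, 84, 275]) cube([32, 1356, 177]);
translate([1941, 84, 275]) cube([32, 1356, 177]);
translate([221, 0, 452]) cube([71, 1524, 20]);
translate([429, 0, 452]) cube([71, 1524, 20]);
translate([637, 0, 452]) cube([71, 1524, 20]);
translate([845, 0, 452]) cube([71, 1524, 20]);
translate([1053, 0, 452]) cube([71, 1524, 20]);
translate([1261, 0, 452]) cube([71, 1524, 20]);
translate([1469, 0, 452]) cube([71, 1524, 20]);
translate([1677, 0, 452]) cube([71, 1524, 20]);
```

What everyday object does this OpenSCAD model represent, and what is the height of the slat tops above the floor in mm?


A bed frame. The slat-top height is 472 mm.

Four posts, four rails, and a row of slats — a bed frame. Slats sit on the rails at z = 275 + 177 = 452; with slat thickness 20, the top is 472 mm.


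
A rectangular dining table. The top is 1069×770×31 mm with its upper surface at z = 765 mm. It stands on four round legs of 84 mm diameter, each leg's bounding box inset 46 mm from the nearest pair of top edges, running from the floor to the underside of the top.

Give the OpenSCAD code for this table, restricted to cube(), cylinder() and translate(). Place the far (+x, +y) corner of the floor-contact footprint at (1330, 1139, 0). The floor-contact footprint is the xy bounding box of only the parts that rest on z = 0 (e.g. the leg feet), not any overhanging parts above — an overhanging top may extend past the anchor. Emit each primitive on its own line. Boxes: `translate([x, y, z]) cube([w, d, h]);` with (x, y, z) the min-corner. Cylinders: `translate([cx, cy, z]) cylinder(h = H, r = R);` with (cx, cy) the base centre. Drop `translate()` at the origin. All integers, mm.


translate([307, 415, 734]) cube([1069, 770, 31]);
translate([395, 503, 0]) cylinder(h = 734, r = 42);
translate([1288, 503, 0]) cylinder(h = 734, r = 42);
translate([395, 1097, 0]) cylinder(h = 734, r = 42);
translate([1288, 1097, 0]) cylinder(h = 734, r = 42);


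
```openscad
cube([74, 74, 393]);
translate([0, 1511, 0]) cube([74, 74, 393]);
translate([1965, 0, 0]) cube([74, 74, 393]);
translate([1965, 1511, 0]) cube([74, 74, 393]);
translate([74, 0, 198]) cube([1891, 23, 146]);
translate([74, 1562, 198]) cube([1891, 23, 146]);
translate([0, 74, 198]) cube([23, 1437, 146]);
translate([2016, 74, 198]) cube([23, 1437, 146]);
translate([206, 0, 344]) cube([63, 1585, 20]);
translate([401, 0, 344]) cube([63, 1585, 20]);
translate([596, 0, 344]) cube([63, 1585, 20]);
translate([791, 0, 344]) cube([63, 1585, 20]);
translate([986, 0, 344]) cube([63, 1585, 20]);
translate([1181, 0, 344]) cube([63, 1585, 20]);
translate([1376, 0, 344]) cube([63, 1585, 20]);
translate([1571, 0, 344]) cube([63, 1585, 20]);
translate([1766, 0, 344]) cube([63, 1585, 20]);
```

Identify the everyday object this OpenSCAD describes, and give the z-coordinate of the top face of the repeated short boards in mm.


A bed frame. The slat-top height is 364 mm.

Four posts, four rails, and a row of slats — a bed frame. Slats sit on the rails at z = 198 + 146 = 344; with slat thickness 20, the top is 364 mm.


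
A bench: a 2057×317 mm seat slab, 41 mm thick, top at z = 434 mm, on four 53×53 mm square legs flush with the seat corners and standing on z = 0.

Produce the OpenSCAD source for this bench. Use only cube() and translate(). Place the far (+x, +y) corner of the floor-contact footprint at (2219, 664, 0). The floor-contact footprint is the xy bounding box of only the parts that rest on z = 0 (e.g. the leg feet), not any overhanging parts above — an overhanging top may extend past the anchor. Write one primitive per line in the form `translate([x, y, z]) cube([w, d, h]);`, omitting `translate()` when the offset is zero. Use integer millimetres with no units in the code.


translate([162, 347, 393]) cube([2057, 317, 41]);
translate([162, 347, 0]) cube([53, 53, 393]);
translate([162, 611, 0]) cube([53, 53, 393]);
translate([2166, 347, 0]) cube([53, 53, 393]);
translate([2166, 611, 0]) cube([53, 53, 393]);


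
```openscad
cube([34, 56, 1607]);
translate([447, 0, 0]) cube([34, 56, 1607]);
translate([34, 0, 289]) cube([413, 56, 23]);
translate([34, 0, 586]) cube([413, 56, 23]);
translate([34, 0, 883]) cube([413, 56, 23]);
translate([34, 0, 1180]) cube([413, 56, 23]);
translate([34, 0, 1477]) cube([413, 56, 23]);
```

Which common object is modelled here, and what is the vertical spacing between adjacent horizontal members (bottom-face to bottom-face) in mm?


A ladder. The rung spacing is 297 mm.

Two tall 34×56 posts with 5 short bars between them — a ladder. Adjacent rungs sit at z = 289 and z = 586, so the spacing is 586 − 289 = 297 mm.


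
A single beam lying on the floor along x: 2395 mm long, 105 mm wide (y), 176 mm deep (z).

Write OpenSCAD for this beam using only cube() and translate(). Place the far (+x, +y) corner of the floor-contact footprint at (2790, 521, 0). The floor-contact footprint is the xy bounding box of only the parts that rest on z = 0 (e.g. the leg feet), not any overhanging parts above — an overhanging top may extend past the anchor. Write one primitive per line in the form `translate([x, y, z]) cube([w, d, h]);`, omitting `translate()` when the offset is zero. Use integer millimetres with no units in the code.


translate([395, 416, 0]) cube([2395, 105, 176]);


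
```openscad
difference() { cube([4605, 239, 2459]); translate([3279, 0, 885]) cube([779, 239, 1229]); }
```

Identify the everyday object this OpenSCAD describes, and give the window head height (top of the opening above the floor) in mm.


A wall with a window opening. The window head height is 2114 mm.

A wall with a rectangular opening subtracted — a window. Sill at z = 885, opening 1229 mm tall, so the head is at 885 + 1229 = 2114 mm.


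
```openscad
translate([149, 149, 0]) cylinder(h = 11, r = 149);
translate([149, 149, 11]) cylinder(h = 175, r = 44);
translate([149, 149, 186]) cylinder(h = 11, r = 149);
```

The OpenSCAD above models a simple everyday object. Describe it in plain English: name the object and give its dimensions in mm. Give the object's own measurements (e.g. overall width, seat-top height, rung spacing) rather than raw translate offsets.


A spool: two coaxial disc flanges of radius 149 mm and thickness 11 mm, joined by a core cylinder of radius 44 mm and height 175 mm. The lower flange rests on z = 0 and the three cylinders share a vertical axis.


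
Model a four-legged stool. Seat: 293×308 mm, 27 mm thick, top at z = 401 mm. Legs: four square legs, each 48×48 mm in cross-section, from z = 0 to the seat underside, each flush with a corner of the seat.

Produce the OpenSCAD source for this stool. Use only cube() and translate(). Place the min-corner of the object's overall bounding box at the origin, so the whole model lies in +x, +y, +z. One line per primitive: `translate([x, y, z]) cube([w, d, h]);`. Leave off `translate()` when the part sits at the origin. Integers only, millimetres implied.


// leg_h = 401 - 27 = 374
translate([0, 0, 374]) cube([293, 308, 27]);
cube([48, 48, 374]);
translate([245, 0, 0]) cube([48, 48, 374]);
translate([0, 260, 0]) cube([48, 48, 374]);
translate([245, 260, 0]) cube([48, 48, 374]);


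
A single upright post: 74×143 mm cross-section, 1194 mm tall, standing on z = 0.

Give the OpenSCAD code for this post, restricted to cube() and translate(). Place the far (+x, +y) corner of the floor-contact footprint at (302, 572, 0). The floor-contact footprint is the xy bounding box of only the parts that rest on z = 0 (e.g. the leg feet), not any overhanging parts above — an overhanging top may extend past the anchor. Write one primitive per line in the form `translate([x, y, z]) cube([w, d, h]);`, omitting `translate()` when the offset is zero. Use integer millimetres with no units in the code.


translate([228, 429, 0]) cube([74, 143, 1194]);


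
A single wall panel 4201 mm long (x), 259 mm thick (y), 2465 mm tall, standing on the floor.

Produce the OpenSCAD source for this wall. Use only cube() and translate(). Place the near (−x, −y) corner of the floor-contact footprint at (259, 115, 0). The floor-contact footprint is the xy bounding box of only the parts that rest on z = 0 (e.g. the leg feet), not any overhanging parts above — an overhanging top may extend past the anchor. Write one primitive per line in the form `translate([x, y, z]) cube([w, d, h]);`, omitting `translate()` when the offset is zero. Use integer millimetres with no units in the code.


translate([259, 115, 0]) cube([4201, 259, 2465]);


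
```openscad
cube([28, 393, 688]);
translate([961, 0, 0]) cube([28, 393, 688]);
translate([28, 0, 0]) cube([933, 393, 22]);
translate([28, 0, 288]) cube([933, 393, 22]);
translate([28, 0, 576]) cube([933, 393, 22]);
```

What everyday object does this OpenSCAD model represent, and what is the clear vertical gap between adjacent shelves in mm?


A bookshelf. The clear shelf gap is 266 mm.

Two tall side panels with 3 horizontal boards between them — a bookshelf. The first two shelf undersides are at z = 0 and z = 288; with shelf thickness 22, the clear gap is 288 − 0 − 22 = 266 mm.


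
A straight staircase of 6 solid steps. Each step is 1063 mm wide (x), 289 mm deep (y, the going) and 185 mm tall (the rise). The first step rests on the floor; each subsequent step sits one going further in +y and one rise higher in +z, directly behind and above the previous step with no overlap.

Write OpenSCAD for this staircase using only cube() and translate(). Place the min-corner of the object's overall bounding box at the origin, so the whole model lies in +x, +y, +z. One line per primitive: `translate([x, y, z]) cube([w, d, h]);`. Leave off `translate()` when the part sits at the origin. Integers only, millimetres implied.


cube([1063, 289, 185]);
translate([0, 289, 185]) cube([1063, 289, 185]);
translate([0, 578, 370]) cube([1063, 289, 185]);
translate([0, 867, 555]) cube([1063, 289, 185]);
translate([0, 1156, 740]) cube([1063, 289, 185]);
translate([0, 1445, 925]) cube([1063, 289, 185]);


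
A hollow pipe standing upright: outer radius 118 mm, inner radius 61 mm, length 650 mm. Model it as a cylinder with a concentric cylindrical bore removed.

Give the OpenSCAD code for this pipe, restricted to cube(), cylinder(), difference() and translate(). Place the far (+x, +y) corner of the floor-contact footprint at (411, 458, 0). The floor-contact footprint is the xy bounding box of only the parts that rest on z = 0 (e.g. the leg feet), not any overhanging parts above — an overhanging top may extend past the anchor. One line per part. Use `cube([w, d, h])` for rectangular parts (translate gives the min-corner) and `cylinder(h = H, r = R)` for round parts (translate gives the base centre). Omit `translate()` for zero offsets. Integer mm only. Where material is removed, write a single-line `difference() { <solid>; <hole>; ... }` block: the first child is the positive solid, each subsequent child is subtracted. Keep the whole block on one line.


difference() { translate([293, 340, 0]) cylinder(h = 650, r = 118); translate([293, 340, 0]) cylinder(h = 650, r = 61); }


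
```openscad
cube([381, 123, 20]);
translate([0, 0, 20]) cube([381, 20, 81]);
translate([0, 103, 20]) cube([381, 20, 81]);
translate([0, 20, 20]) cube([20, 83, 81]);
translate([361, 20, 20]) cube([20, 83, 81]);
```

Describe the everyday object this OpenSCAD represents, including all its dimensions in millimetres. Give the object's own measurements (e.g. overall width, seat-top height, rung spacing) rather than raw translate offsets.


An open-topped rectangular box: outside dimensions 381×123×101 mm, with a uniform wall and base thickness of 20 mm. The base is a full 381×123 slab on the floor; four walls sit on top of the base. The front and back walls (the −y and +y sides) span the full width; the two side walls fit between them.


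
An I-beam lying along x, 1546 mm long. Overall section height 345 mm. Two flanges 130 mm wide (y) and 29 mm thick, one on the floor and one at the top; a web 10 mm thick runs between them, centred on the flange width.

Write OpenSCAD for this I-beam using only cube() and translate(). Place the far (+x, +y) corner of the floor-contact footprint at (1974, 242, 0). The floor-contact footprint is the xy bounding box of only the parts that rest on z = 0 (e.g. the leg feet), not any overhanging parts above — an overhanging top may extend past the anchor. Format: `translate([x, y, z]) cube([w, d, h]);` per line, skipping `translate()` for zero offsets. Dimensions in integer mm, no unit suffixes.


translate([428, 112, 0]) cube([1546, 130, 29]);
translate([428, 172, 29]) cube([1546, 10, 287]);
translate([428, 112, 316]) cube([1546, 130, 29]);


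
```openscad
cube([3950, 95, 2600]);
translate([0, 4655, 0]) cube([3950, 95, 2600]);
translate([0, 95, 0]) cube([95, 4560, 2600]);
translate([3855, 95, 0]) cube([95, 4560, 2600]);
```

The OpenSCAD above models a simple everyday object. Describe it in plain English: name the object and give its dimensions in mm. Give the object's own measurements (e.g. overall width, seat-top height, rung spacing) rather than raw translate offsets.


The wall frame of a small rectangular building: four walls, each 2600 mm tall and 95 mm thick, enclosing a footprint 3950 mm (x) by 4750 mm (y) outside-to-outside, with no floor or roof. The front and back walls (the −y and +y sides) span the full width; the two side walls fit between them.


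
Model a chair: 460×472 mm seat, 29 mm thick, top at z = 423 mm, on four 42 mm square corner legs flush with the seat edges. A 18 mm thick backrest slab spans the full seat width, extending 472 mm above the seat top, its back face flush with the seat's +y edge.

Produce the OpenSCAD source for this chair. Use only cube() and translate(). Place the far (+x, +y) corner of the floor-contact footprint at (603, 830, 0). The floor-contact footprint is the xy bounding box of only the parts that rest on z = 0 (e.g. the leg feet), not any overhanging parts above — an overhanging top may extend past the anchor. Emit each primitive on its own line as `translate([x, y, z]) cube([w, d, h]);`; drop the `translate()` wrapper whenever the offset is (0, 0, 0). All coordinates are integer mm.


translate([143, 358, 394]) cube([460, 472, 29]);
translate([143, 358, 0]) cube([42, 42, 394]);
translate([561, 358, 0]) cube([42, 42, 394]);
translate([143, 788, 0]) cube([42, 42, 394]);
translate([561, 788, 0]) cube([42, 42, 394]);
translate([143, 812, 423]) cube([460, 18, 472]);


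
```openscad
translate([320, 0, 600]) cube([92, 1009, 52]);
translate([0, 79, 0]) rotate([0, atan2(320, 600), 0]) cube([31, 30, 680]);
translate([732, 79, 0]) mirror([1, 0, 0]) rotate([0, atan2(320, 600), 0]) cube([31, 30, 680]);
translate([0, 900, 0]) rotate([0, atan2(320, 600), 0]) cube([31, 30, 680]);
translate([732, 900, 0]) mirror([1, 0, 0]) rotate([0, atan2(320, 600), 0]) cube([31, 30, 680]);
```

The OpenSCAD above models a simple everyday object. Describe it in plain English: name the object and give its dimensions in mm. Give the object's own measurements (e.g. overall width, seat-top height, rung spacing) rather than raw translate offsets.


A sawhorse. A 92×1009×52 mm beam (x, y, z) sits on two A-frame leg pairs. Each pair is two raked legs of 31×30 mm section (30 mm along y) splaying symmetrically in x. Each leg rises 600 mm vertically over 320 mm of horizontal reach and is 680 mm long along its own axis. Every leg's outer bottom edge rests on the floor and its outer top edge meets a bottom edge of the beam — the left legs (tilting toward +x) meet the beam's −x bottom edge, the right legs (their mirror images, tilting toward −x) meet its +x bottom edge — so the leg tops tuck under the beam, the beam's underside is 600 mm above the floor, and the feet are 732 mm apart outside-to-outside with the beam centred between them. The two leg pairs are set in 79 mm from either end of the beam.


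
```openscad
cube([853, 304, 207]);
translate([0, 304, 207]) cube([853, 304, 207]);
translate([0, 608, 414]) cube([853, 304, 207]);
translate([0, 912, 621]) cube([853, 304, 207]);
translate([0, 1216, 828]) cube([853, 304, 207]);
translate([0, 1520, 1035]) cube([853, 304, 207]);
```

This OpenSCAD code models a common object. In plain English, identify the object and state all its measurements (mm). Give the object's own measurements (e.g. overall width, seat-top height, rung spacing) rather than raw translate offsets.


A straight staircase of 6 solid steps. Each step is 853 mm wide (x), 304 mm deep (y, the going) and 207 mm tall (the rise). The first step rests on the floor; each subsequent step sits one going further in +y and one rise higher in +z, directly behind and above the previous step with no overlap.


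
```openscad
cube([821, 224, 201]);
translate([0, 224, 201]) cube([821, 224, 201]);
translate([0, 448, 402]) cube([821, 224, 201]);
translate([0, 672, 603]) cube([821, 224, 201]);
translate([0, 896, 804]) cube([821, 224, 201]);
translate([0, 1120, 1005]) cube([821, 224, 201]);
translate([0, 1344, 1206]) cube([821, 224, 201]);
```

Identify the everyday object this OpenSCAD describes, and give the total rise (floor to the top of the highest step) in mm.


A staircase. The total rise is 1407 mm.

7 identical blocks, each offset up and back from the previous — a staircase. Each step is 201 mm tall and there are 7 of them, so the total rise is 7 × 201 = 1407 mm.


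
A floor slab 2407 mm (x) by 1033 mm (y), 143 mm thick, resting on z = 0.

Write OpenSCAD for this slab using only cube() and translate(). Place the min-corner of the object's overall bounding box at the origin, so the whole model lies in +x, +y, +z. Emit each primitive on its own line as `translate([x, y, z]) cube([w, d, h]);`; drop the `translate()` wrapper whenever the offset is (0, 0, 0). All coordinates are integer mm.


cube([2407, 1033, 143]);


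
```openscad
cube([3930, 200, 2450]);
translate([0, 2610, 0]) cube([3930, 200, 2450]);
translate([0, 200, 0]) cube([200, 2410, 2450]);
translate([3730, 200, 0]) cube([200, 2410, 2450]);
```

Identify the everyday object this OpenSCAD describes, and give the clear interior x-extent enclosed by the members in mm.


A house (or room) frame. The interior width is 3530 mm.

Four 2450 mm walls enclosing a rectangle with no floor or roof — a room or house frame. Outside width is 3930 mm and wall thickness is 200 mm, so the interior width is 3930 − 2 × 200 = 3530 mm.


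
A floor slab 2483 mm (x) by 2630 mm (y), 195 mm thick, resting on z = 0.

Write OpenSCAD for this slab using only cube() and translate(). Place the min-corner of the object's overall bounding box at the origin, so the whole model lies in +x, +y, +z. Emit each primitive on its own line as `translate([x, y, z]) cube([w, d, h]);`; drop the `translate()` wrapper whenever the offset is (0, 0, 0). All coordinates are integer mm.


cube([2483, 2630, 195]);


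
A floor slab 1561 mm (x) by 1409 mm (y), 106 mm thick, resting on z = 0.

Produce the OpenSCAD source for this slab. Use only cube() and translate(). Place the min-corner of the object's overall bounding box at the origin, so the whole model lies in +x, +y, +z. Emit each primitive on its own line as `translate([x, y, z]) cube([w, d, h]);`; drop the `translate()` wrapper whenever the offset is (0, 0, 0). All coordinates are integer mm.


cube([1561, 1409, 106]);


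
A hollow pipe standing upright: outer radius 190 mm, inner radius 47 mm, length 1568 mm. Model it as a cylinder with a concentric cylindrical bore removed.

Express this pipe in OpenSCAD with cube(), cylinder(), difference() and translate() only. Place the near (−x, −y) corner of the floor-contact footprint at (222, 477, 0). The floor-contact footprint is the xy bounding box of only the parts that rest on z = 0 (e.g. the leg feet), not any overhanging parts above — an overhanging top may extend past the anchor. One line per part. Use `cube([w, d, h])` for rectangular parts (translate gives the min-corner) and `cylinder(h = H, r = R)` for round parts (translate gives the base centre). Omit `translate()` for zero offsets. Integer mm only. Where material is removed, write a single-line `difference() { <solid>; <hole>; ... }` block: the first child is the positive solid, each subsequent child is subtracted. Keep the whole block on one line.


difference() { translate([412, 667, 0]) cylinder(h = 1568, r = 190); translate([412, 667, 0]) cylinder(h = 1568, r = 47); }


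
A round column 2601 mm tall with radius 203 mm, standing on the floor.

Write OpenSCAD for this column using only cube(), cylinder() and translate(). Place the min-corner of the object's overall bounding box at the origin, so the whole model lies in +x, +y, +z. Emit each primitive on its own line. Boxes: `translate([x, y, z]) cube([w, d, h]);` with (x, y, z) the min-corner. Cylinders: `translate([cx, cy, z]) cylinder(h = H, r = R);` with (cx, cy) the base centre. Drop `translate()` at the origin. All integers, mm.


translate([203, 203, 0]) cylinder(h = 2601, r = 203);


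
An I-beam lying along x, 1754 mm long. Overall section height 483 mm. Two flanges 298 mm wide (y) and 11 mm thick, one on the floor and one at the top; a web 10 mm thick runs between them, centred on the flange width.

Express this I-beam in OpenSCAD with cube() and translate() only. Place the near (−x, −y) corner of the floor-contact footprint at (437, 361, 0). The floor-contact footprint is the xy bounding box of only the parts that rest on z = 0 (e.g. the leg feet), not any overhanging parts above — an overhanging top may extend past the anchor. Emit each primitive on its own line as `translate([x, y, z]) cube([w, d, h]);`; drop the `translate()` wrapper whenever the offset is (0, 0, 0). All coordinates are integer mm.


translate([437, 361, 0]) cube([1754, 298, 11]);
translate([437, 505, 11]) cube([1754, 10, 461]);
translate([437, 361, 472]) cube([1754, 298, 11]);


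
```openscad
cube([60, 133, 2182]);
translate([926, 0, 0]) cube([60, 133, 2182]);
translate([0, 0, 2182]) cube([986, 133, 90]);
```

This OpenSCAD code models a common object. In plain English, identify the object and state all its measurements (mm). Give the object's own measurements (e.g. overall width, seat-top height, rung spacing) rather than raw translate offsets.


A door frame. The clear opening is 866 mm wide and 2182 mm high. Two 60 mm wide jambs, 133 mm deep, stand either side of the opening from the floor to the top of the opening. A 90 mm thick head sits across the top of both jambs, spanning the full outside width of the frame.


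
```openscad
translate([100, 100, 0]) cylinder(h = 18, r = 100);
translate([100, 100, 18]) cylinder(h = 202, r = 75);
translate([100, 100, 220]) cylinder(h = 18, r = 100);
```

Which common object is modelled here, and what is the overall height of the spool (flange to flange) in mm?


A spool. The overall height is 238 mm.

Three coaxial cylinders, large–small–large — a spool. Two 18 mm flanges and a 202 mm core give 18 + 202 + 18 = 238 mm.


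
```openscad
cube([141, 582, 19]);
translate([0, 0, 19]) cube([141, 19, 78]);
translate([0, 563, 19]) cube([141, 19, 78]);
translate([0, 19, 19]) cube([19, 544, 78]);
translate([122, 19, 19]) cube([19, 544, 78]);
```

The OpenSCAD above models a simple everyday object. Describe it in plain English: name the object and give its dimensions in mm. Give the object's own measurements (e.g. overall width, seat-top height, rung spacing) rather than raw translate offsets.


An open-topped rectangular box: outside dimensions 141×582×97 mm, with a uniform wall and base thickness of 19 mm. The base is a full 141×582 slab on the floor; four walls sit on top of the base. The front and back walls (the −y and +y sides) span the full width; the two side walls fit between them.


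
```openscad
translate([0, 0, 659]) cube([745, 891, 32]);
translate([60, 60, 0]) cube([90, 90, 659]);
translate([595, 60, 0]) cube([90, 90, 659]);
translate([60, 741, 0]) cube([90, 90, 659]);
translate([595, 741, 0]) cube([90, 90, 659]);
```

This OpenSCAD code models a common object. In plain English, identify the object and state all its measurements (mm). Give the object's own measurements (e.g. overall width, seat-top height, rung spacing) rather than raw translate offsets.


A table: top 745 mm (x) × 891 mm (y), 32 mm thick, upper face at z = 691 mm, on four 90×90 mm square legs, each inset 60 mm from the nearest pair of top edges from z = 0 to the bottom of the top.


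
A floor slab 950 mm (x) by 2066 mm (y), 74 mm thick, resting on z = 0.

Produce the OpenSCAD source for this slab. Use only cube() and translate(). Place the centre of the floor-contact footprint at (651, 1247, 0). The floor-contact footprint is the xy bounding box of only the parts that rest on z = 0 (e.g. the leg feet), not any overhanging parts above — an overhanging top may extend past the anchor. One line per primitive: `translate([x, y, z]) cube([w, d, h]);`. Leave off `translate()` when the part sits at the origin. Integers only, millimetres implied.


translate([176, 214, 0]) cube([950, 2066, 74]);


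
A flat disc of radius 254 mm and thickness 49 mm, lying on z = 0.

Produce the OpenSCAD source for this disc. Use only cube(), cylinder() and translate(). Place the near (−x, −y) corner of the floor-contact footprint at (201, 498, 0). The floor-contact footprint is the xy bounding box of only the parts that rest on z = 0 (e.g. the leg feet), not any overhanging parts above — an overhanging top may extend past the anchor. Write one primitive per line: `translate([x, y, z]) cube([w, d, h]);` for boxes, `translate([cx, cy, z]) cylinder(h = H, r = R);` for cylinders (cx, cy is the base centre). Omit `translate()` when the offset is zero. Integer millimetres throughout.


translate([455, 752, 0]) cylinder(h = 49, r = 254);


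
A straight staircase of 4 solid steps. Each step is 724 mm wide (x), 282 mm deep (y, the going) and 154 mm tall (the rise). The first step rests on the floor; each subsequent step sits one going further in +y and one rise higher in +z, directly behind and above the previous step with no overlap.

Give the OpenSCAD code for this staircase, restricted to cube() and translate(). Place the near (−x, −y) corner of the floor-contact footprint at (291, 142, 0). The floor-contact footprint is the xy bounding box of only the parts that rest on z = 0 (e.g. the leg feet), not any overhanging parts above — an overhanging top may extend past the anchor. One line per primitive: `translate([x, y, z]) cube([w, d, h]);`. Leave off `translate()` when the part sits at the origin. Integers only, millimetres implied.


translate([291, 142, 0]) cube([724, 282, 154]);
translate([291, 424, 154]) cube([724, 282, 154]);
translate([291, 706, 308]) cube([724, 282, 154]);
translate([291, 988, 462]) cube([724, 282, 154]);


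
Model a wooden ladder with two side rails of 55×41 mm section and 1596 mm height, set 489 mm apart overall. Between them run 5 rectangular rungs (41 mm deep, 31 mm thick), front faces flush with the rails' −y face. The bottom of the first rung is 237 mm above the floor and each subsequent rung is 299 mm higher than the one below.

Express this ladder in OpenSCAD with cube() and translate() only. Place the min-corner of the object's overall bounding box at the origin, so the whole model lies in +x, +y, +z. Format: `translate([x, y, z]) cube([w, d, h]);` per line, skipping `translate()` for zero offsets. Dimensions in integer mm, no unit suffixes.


cube([55, 41, 1596]);
translate([434, 0, 0]) cube([55, 41, 1596]);
translate([55, 0, 237]) cube([379, 41, 31]);
translate([55, 0, 536]) cube([379, 41, 31]);
translate([55, 0, 835]) cube([379, 41, 31]);
translate([55, 0, 1134]) cube([379, 41, 31]);
translate([55, 0, 1433]) cube([379, 41, 31]);


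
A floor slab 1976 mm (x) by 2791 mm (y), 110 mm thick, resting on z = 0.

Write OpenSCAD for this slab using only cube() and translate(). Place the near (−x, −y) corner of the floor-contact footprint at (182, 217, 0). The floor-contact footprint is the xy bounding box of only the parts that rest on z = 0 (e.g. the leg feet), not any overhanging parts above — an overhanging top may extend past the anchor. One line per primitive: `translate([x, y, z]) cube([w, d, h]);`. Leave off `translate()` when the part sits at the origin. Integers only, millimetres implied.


translate([182, 217, 0]) cube([1976, 2791, 110]);


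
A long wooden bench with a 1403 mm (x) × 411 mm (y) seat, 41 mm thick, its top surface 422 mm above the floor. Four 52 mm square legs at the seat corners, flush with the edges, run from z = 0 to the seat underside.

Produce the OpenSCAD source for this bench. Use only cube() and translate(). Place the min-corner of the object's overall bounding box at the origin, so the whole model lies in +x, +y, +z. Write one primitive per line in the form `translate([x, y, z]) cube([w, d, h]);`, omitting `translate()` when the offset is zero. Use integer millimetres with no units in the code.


// leg_h = 422 − 41 = 381
translate([0, 0, 381]) cube([1403, 411, 41]);
cube([52, 52, 381]);
translate([0, 359, 0]) cube([52, 52, 381]);
translate([1351, 0, 0]) cube([52, 52, 381]);
translate([1351, 359, 0]) cube([52, 52, 381]);


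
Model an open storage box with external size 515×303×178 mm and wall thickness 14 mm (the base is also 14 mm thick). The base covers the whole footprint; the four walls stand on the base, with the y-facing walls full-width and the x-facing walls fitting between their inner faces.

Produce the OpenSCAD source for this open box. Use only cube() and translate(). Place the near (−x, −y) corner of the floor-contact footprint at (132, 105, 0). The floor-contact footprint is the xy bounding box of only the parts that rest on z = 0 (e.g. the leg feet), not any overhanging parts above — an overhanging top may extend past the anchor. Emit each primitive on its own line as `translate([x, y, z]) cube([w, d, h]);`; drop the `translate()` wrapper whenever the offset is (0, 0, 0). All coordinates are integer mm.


translate([132, 105, 0]) cube([515, 303, 14]);
translate([132, 105, 14]) cube([515, 14, 164]);
translate([132, 394, 14]) cube([515, 14, 164]);
translate([132, 119, 14]) cube([14, 275, 164]);
translate([633, 119, 14]) cube([14, 275, 164]);


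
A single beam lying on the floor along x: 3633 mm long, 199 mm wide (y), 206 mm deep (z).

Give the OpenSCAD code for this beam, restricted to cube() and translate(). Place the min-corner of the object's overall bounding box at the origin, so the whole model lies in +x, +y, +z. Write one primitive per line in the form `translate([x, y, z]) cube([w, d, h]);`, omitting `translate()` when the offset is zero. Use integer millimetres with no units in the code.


cube([3633, 199, 206]);


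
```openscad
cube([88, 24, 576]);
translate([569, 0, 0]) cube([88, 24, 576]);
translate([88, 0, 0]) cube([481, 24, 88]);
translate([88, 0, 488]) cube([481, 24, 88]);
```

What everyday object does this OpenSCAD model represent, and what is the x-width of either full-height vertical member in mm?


A picture frame. The border width is 88 mm.

Four thin pieces enclosing a rectangular opening — a picture frame. The two full-height stiles are 576 mm tall; the top rail sits at z = 488 and is 88 mm tall, so the border above the opening is 576 − 488 = 88 mm, matching the stile x-width.
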